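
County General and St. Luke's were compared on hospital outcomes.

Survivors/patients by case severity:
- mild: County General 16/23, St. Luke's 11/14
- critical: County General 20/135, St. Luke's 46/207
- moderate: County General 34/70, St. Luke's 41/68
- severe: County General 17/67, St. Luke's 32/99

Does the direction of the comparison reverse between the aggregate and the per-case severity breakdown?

Mild: County General 16/23 = 69.6%, St. Luke's 11/14 = 78.6% → St. Luke's
Critical: County General 20/135 = 14.8%, St. Luke's 46/207 = 22.2% → St. Luke's
Moderate: County General 34/70 = 48.6%, St. Luke's 41/68 = 60.3% → St. Luke's
Severe: County General 17/67 = 25.4%, St. Luke's 32/99 = 32.3% → St. Luke's
Overall: County General 87/295 = 29.5%, St. Luke's 130/388 = 33.5% → St. Luke's
St. Luke's wins overall and in every case group — no reversal.

No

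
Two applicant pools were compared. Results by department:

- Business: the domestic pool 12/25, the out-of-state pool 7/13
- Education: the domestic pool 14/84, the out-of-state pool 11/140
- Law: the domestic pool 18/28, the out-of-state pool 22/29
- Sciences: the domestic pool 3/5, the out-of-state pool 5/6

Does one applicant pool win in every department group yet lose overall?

No

Business: the domestic pool 12/25 = 48.0%, the out-of-state pool 7/13 = 53.8% → the out-of-state pool
Education: the domestic pool 14/84 = 16.7%, the out-of-state pool 11/140 = 7.9% → the domestic pool
Law: the domestic pool 18/28 = 64.3%, the out-of-state pool 22/29 = 75.9% → the out-of-state pool
Sciences: the domestic pool 3/5 = 60.0%, the out-of-state pool 5/6 = 83.3% → the out-of-state pool
Overall: the domestic pool 47/142 = 33.1%, the out-of-state pool 45/188 = 23.9% → the domestic pool
Neither sweeps: the domestic pool wins 1 of 4 groups, the out-of-state pool wins 3. The domestic pool wins overall but not every group — no Simpson reversal.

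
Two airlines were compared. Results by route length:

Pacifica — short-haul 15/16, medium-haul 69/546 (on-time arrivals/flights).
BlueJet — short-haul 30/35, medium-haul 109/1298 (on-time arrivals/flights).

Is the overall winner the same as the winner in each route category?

Yes

Short-haul: Pacifica 15/16 = 93.8%, BlueJet 30/35 = 85.7% → Pacifica
Medium-haul: Pacifica 69/546 = 12.6%, BlueJet 109/1298 = 8.4% → Pacifica
Overall: Pacifica 84/562 = 14.9%, BlueJet 139/1333 = 10.4% → Pacifica
Pacifica wins overall and in every route group — no reversal.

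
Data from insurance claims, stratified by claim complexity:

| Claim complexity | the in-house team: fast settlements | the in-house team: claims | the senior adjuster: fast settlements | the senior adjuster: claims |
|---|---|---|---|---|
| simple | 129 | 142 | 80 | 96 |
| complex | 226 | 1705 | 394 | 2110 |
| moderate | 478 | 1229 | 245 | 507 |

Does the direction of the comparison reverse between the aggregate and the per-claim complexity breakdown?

No

Simple: the in-house team 129/142 = 90.8%, the senior adjuster 80/96 = 83.3% → the in-house team
Complex: the in-house team 226/1705 = 13.3%, the senior adjuster 394/2110 = 18.7% → the senior adjuster
Moderate: the in-house team 478/1229 = 38.9%, the senior adjuster 245/507 = 48.3% → the senior adjuster
Overall: the in-house team 833/3076 = 27.1%, the senior adjuster 719/2713 = 26.5% → the in-house team
Neither sweeps: the in-house team wins 1 of 3 groups, the senior adjuster wins 2. The in-house team wins overall but not every group — no Simpson reversal.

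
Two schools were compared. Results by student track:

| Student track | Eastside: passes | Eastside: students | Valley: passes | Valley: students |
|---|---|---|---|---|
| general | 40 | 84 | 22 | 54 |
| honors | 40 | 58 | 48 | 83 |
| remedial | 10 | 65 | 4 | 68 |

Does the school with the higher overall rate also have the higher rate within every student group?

General: Eastside 40/84 = 47.6%, Valley 22/54 = 40.7% → Eastside
Honors: Eastside 40/58 = 69.0%, Valley 48/83 = 57.8% → Eastside
Remedial: Eastside 10/65 = 15.4%, Valley 4/68 = 5.9% → Eastside
Overall: Eastside 90/207 = 43.5%, Valley 74/205 = 36.1% → Eastside
Eastside wins overall and in every student group — no reversal.

Yes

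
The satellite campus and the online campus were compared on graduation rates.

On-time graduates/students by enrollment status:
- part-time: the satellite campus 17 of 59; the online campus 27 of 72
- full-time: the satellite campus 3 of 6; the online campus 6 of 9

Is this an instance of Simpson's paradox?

No

Part-time: the satellite campus 17/59 = 28.8%, the online campus 27/72 = 37.5% → the online campus
Full-time: the satellite campus 3/6 = 50.0%, the online campus 6/9 = 66.7% → the online campus
Overall: the satellite campus 20/65 = 30.8%, the online campus 33/81 = 40.7% → the online campus
The online campus wins overall and in every enrollment group — no reversal.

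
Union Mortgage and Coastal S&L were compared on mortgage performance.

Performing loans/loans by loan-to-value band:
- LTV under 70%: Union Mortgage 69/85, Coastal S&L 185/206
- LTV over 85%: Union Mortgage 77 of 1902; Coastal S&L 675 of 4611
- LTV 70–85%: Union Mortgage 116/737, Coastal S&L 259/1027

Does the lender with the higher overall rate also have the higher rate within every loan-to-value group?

Yes

LTV under 70%: Union Mortgage 69/85 = 81.2%, Coastal S&L 185/206 = 89.8% → Coastal S&L
LTV over 85%: Union Mortgage 77/1902 = 4.0%, Coastal S&L 675/4611 = 14.6% → Coastal S&L
LTV 70–85%: Union Mortgage 116/737 = 15.7%, Coastal S&L 259/1027 = 25.2% → Coastal S&L
Overall: Union Mortgage 262/2724 = 9.6%, Coastal S&L 1119/5844 = 19.1% → Coastal S&L
Coastal S&L wins overall and in every loan-to-value group — no reversal.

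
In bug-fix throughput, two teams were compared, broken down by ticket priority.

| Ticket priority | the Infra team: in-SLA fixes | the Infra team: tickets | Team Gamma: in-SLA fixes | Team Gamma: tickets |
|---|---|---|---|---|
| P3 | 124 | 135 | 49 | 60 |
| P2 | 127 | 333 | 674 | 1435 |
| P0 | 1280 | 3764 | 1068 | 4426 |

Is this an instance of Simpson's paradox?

P3: the Infra team 124/135 = 91.9%, Team Gamma 49/60 = 81.7% → the Infra team
P2: the Infra team 127/333 = 38.1%, Team Gamma 674/1435 = 47.0% → Team Gamma
P0: the Infra team 1280/3764 = 34.0%, Team Gamma 1068/4426 = 24.1% → the Infra team
Overall: the Infra team 1531/4232 = 36.2%, Team Gamma 1791/5921 = 30.2% → the Infra team
Neither sweeps: the Infra team wins 2 of 3 groups, Team Gamma wins 1. The Infra team wins overall but not every group — no Simpson reversal.

No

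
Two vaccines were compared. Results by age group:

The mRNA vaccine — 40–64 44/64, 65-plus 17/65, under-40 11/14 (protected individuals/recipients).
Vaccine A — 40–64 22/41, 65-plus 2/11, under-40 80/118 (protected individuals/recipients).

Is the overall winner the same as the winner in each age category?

No

40–64: the mRNA vaccine 44/64 = 68.8%, Vaccine A 22/41 = 53.7% → the mRNA vaccine
65-plus: the mRNA vaccine 17/65 = 26.2%, Vaccine A 2/11 = 18.2% → the mRNA vaccine
Under-40: the mRNA vaccine 11/14 = 78.6%, Vaccine A 80/118 = 67.8% → the mRNA vaccine
Overall: the mRNA vaccine 72/143 = 50.3%, Vaccine A 104/170 = 61.2% → Vaccine A
The mRNA vaccine wins each age group but Vaccine A wins overall — the comparison reverses. The mRNA vaccine's recipients skew toward 65-plus, which has a lower base rate.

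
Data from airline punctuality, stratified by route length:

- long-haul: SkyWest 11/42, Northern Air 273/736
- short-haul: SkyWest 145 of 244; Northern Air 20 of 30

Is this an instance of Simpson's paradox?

Yes

Long-haul: SkyWest 11/42 = 26.2%, Northern Air 273/736 = 37.1% → Northern Air
Short-haul: SkyWest 145/244 = 59.4%, Northern Air 20/30 = 66.7% → Northern Air
Overall: SkyWest 156/286 = 54.5%, Northern Air 293/766 = 38.3% → SkyWest
Northern Air wins each route group but SkyWest wins overall — the comparison reverses. Northern Air's flights skew toward long-haul, which has a lower base rate.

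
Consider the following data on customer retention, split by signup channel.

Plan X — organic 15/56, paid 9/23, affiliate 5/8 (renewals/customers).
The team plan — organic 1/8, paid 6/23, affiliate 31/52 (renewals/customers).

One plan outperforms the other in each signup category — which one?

Organic: Plan X 15/56 = 26.8%, the team plan 1/8 = 12.5% → Plan X
Paid: Plan X 9/23 = 39.1%, the team plan 6/23 = 26.1% → Plan X
Affiliate: Plan X 5/8 = 62.5%, the team plan 31/52 = 59.6% → Plan X
Plan X has the higher rate in all 3 groups.

Plan X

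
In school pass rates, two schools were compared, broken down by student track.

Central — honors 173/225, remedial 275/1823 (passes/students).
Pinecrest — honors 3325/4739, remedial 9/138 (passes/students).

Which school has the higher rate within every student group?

Honors: Central 173/225 = 76.9%, Pinecrest 3325/4739 = 70.2% → Central
Remedial: Central 275/1823 = 15.1%, Pinecrest 9/138 = 6.5% → Central
Central has the higher rate in both groups.

Central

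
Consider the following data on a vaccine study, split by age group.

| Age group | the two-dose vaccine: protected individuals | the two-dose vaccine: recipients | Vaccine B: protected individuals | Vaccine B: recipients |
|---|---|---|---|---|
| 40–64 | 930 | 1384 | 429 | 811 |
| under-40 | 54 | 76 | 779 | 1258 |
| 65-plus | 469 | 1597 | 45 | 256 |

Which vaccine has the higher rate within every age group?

40–64: the two-dose vaccine 930/1384 = 67.2%, Vaccine B 429/811 = 52.9% → the two-dose vaccine
Under-40: the two-dose vaccine 54/76 = 71.1%, Vaccine B 779/1258 = 61.9% → the two-dose vaccine
65-plus: the two-dose vaccine 469/1597 = 29.4%, Vaccine B 45/256 = 17.6% → the two-dose vaccine
The two-dose vaccine has the higher rate in all 3 groups.

the two-dose vaccine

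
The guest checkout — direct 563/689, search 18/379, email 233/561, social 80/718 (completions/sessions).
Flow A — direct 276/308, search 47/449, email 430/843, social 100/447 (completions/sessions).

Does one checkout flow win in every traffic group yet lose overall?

Direct: the guest checkout 563/689 = 81.7%, Flow A 276/308 = 89.6% → Flow A
Search: the guest checkout 18/379 = 4.7%, Flow A 47/449 = 10.5% → Flow A
Email: the guest checkout 233/561 = 41.5%, Flow A 430/843 = 51.0% → Flow A
Social: the guest checkout 80/718 = 11.1%, Flow A 100/447 = 22.4% → Flow A
Overall: the guest checkout 894/2347 = 38.1%, Flow A 853/2047 = 41.7% → Flow A
Flow A wins overall and in every traffic group — no reversal.

No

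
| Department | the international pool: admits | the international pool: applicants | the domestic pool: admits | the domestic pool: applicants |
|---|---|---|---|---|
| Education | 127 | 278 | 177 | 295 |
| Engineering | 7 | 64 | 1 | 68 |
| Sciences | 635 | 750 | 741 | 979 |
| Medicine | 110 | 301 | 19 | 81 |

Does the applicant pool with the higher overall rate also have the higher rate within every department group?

Education: the international pool 127/278 = 45.7%, the domestic pool 177/295 = 60.0% → the domestic pool
Engineering: the international pool 7/64 = 10.9%, the domestic pool 1/68 = 1.5% → the international pool
Sciences: the international pool 635/750 = 84.7%, the domestic pool 741/979 = 75.7% → the international pool
Medicine: the international pool 110/301 = 36.5%, the domestic pool 19/81 = 23.5% → the international pool
Overall: the international pool 879/1393 = 63.1%, the domestic pool 938/1423 = 65.9% → the domestic pool
Neither sweeps: the international pool wins 3 of 4 groups, the domestic pool wins 1. The domestic pool wins overall but not every group — no Simpson reversal.

No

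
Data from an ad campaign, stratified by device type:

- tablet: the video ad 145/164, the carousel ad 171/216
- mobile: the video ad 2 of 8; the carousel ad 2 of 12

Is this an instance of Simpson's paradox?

Tablet: the video ad 145/164 = 88.4%, the carousel ad 171/216 = 79.2% → the video ad
Mobile: the video ad 2/8 = 25.0%, the carousel ad 2/12 = 16.7% → the video ad
Overall: the video ad 147/172 = 85.5%, the carousel ad 173/228 = 75.9% → the video ad
The video ad wins overall and in every device group — no reversal.

No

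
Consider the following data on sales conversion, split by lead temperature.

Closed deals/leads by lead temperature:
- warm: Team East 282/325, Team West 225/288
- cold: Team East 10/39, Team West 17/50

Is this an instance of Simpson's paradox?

Warm: Team East 282/325 = 86.8%, Team West 225/288 = 78.1% → Team East
Cold: Team East 10/39 = 25.6%, Team West 17/50 = 34.0% → Team West
Overall: Team East 292/364 = 80.2%, Team West 242/338 = 71.6% → Team East
Neither sweeps: Team East wins 1 of 2 groups, Team West wins 1. Team East wins overall but not every group — no Simpson reversal.

No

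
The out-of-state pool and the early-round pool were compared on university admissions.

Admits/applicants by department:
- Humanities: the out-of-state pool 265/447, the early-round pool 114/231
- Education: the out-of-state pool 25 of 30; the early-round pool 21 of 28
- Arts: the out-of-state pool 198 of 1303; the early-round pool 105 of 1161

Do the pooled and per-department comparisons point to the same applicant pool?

Humanities: the out-of-state pool 265/447 = 59.3%, the early-round pool 114/231 = 49.4% → the out-of-state pool
Education: the out-of-state pool 25/30 = 83.3%, the early-round pool 21/28 = 75.0% → the out-of-state pool
Arts: the out-of-state pool 198/1303 = 15.2%, the early-round pool 105/1161 = 9.0% → the out-of-state pool
Overall: the out-of-state pool 488/1780 = 27.4%, the early-round pool 240/1420 = 16.9% → the out-of-state pool
The out-of-state pool wins overall and in every department group — no reversal.

Yes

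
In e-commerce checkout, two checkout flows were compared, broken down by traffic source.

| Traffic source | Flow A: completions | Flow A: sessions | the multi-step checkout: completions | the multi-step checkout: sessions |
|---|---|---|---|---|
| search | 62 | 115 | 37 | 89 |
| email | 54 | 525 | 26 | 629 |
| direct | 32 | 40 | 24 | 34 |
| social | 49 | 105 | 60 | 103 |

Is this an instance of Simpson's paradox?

Search: Flow A 62/115 = 53.9%, the multi-step checkout 37/89 = 41.6% → Flow A
Email: Flow A 54/525 = 10.3%, the multi-step checkout 26/629 = 4.1% → Flow A
Direct: Flow A 32/40 = 80.0%, the multi-step checkout 24/34 = 70.6% → Flow A
Social: Flow A 49/105 = 46.7%, the multi-step checkout 60/103 = 58.3% → the multi-step checkout
Overall: Flow A 197/785 = 25.1%, the multi-step checkout 147/855 = 17.2% → Flow A
Neither sweeps: Flow A wins 3 of 4 groups, the multi-step checkout wins 1. Flow A wins overall but not every group — no Simpson reversal.

No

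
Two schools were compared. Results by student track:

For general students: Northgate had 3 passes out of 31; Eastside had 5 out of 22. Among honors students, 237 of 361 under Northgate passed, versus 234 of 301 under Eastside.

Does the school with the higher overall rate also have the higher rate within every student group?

Yes

General: Northgate 3/31 = 9.7%, Eastside 5/22 = 22.7% → Eastside
Honors: Northgate 237/361 = 65.7%, Eastside 234/301 = 77.7% → Eastside
Overall: Northgate 240/392 = 61.2%, Eastside 239/323 = 74.0% → Eastside
Eastside wins overall and in every student group — no reversal.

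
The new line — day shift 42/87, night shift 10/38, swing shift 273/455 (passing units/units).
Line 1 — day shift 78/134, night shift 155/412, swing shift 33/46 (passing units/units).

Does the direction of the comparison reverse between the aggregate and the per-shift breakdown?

Yes

Day shift: the new line 42/87 = 48.3%, Line 1 78/134 = 58.2% → Line 1
Night shift: the new line 10/38 = 26.3%, Line 1 155/412 = 37.6% → Line 1
Swing shift: the new line 273/455 = 60.0%, Line 1 33/46 = 71.7% → Line 1
Overall: the new line 325/580 = 56.0%, Line 1 266/592 = 44.9% → the new line
Line 1 wins each shift group but the new line wins overall — the comparison reverses. Line 1's units skew toward night shift, which has a lower base rate.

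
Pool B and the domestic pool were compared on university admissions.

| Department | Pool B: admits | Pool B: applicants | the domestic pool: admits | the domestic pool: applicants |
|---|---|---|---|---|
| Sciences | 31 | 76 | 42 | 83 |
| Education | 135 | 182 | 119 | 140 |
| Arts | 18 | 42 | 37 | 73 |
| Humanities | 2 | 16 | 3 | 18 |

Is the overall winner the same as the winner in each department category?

Sciences: Pool B 31/76 = 40.8%, the domestic pool 42/83 = 50.6% → the domestic pool
Education: Pool B 135/182 = 74.2%, the domestic pool 119/140 = 85.0% → the domestic pool
Arts: Pool B 18/42 = 42.9%, the domestic pool 37/73 = 50.7% → the domestic pool
Humanities: Pool B 2/16 = 12.5%, the domestic pool 3/18 = 16.7% → the domestic pool
Overall: Pool B 186/316 = 58.9%, the domestic pool 201/314 = 64.0% → the domestic pool
The domestic pool wins overall and in every department group — no reversal.

Yes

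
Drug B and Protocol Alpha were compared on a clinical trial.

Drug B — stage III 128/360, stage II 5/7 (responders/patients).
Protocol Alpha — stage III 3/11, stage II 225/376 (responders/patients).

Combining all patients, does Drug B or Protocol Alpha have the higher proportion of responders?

Stage III: Drug B 128/360 = 35.6%, Protocol Alpha 3/11 = 27.3% → Drug B
Stage II: Drug B 5/7 = 71.4%, Protocol Alpha 225/376 = 59.8% → Drug B
Overall: Drug B 133/367 = 36.2%, Protocol Alpha 228/387 = 58.9% → Protocol Alpha
(Drug B wins every disease group but Protocol Alpha wins overall — Drug B's patients skew toward the low-rate stage III group.)

Protocol Alpha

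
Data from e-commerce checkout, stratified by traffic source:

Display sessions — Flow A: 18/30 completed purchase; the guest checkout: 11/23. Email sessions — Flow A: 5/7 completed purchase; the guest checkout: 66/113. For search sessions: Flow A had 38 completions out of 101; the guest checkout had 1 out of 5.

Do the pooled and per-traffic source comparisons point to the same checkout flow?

No

Display: Flow A 18/30 = 60.0%, the guest checkout 11/23 = 47.8% → Flow A
Email: Flow A 5/7 = 71.4%, the guest checkout 66/113 = 58.4% → Flow A
Search: Flow A 38/101 = 37.6%, the guest checkout 1/5 = 20.0% → Flow A
Overall: Flow A 61/138 = 44.2%, the guest checkout 78/141 = 55.3% → the guest checkout
Flow A wins each traffic group but the guest checkout wins overall — the comparison reverses. Flow A's sessions skew toward search, which has a lower base rate.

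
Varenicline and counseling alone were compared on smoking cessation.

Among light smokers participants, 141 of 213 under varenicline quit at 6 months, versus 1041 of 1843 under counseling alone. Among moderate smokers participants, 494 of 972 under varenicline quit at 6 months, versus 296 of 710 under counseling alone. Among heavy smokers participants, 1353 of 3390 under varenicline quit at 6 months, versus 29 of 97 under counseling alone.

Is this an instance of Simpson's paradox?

Light smokers: varenicline 141/213 = 66.2%, counseling alone 1041/1843 = 56.5% → varenicline
Moderate smokers: varenicline 494/972 = 50.8%, counseling alone 296/710 = 41.7% → varenicline
Heavy smokers: varenicline 1353/3390 = 39.9%, counseling alone 29/97 = 29.9% → varenicline
Overall: varenicline 1988/4575 = 43.5%, counseling alone 1366/2650 = 51.5% → counseling alone
Varenicline wins each dependence group but counseling alone wins overall — the comparison reverses. Varenicline's participants skew toward heavy smokers, which has a lower base rate.

Yes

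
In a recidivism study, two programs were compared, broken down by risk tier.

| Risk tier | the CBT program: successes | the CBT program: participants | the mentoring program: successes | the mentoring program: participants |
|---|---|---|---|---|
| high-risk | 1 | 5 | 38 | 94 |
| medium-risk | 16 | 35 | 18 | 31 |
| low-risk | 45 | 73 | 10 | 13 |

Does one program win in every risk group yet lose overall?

High-risk: the CBT program 1/5 = 20.0%, the mentoring program 38/94 = 40.4% → the mentoring program
Medium-risk: the CBT program 16/35 = 45.7%, the mentoring program 18/31 = 58.1% → the mentoring program
Low-risk: the CBT program 45/73 = 61.6%, the mentoring program 10/13 = 76.9% → the mentoring program
Overall: the CBT program 62/113 = 54.9%, the mentoring program 66/138 = 47.8% → the CBT program
The mentoring program wins each risk group but the CBT program wins overall — the comparison reverses. The mentoring program's participants skew toward high-risk, which has a lower base rate.

Yes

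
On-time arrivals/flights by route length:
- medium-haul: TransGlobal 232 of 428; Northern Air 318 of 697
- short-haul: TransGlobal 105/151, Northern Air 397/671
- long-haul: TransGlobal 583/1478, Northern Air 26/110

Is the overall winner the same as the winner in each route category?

No

Medium-haul: TransGlobal 232/428 = 54.2%, Northern Air 318/697 = 45.6% → TransGlobal
Short-haul: TransGlobal 105/151 = 69.5%, Northern Air 397/671 = 59.2% → TransGlobal
Long-haul: TransGlobal 583/1478 = 39.4%, Northern Air 26/110 = 23.6% → TransGlobal
Overall: TransGlobal 920/2057 = 44.7%, Northern Air 741/1478 = 50.1% → Northern Air
TransGlobal wins each route group but Northern Air wins overall — the comparison reverses. TransGlobal's flights skew toward long-haul, which has a lower base rate.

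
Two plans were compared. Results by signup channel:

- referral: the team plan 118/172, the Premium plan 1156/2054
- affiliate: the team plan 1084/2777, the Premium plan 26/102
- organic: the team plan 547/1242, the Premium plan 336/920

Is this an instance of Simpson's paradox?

Yes

Referral: the team plan 118/172 = 68.6%, the Premium plan 1156/2054 = 56.3% → the team plan
Affiliate: the team plan 1084/2777 = 39.0%, the Premium plan 26/102 = 25.5% → the team plan
Organic: the team plan 547/1242 = 44.0%, the Premium plan 336/920 = 36.5% → the team plan
Overall: the team plan 1749/4191 = 41.7%, the Premium plan 1518/3076 = 49.3% → the Premium plan
The team plan wins each signup group but the Premium plan wins overall — the comparison reverses. The team plan's customers skew toward affiliate, which has a lower base rate.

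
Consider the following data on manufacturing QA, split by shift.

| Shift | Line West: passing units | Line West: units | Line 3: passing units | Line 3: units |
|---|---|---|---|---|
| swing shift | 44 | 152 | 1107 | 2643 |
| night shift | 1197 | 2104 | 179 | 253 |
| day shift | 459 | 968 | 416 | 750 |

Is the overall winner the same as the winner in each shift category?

Swing shift: Line West 44/152 = 28.9%, Line 3 1107/2643 = 41.9% → Line 3
Night shift: Line West 1197/2104 = 56.9%, Line 3 179/253 = 70.8% → Line 3
Day shift: Line West 459/968 = 47.4%, Line 3 416/750 = 55.5% → Line 3
Overall: Line West 1700/3224 = 52.7%, Line 3 1702/3646 = 46.7% → Line West
Line 3 wins each shift group but Line West wins overall — the comparison reverses. Line 3's units skew toward swing shift, which has a lower base rate.

No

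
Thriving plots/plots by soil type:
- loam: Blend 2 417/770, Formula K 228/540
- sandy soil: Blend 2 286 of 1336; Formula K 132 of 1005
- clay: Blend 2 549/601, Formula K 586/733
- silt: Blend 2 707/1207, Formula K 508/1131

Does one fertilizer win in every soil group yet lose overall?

No

Loam: Blend 2 417/770 = 54.2%, Formula K 228/540 = 42.2% → Blend 2
Sandy soil: Blend 2 286/1336 = 21.4%, Formula K 132/1005 = 13.1% → Blend 2
Clay: Blend 2 549/601 = 91.3%, Formula K 586/733 = 79.9% → Blend 2
Silt: Blend 2 707/1207 = 58.6%, Formula K 508/1131 = 44.9% → Blend 2
Overall: Blend 2 1959/3914 = 50.1%, Formula K 1454/3409 = 42.7% → Blend 2
Blend 2 wins overall and in every soil group — no reversal.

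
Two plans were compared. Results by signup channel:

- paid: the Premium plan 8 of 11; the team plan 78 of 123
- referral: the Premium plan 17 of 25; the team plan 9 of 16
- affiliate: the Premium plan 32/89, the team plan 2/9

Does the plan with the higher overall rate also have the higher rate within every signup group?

No

Paid: the Premium plan 8/11 = 72.7%, the team plan 78/123 = 63.4% → the Premium plan
Referral: the Premium plan 17/25 = 68.0%, the team plan 9/16 = 56.2% → the Premium plan
Affiliate: the Premium plan 32/89 = 36.0%, the team plan 2/9 = 22.2% → the Premium plan
Overall: the Premium plan 57/125 = 45.6%, the team plan 89/148 = 60.1% → the team plan
The Premium plan wins each signup group but the team plan wins overall — the comparison reverses. The Premium plan's customers skew toward affiliate, which has a lower base rate.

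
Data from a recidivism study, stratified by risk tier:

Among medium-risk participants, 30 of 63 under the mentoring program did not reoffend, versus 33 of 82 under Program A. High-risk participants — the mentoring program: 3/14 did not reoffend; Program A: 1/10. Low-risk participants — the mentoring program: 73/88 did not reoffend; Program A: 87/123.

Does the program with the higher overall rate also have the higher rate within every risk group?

Medium-risk: the mentoring program 30/63 = 47.6%, Program A 33/82 = 40.2% → the mentoring program
High-risk: the mentoring program 3/14 = 21.4%, Program A 1/10 = 10.0% → the mentoring program
Low-risk: the mentoring program 73/88 = 83.0%, Program A 87/123 = 70.7% → the mentoring program
Overall: the mentoring program 106/165 = 64.2%, Program A 121/215 = 56.3% → the mentoring program
The mentoring program wins overall and in every risk group — no reversal.

Yes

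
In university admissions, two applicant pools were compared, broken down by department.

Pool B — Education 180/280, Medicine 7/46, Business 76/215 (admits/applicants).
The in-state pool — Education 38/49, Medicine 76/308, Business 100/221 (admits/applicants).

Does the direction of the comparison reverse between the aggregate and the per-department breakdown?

Education: Pool B 180/280 = 64.3%, the in-state pool 38/49 = 77.6% → the in-state pool
Medicine: Pool B 7/46 = 15.2%, the in-state pool 76/308 = 24.7% → the in-state pool
Business: Pool B 76/215 = 35.3%, the in-state pool 100/221 = 45.2% → the in-state pool
Overall: Pool B 263/541 = 48.6%, the in-state pool 214/578 = 37.0% → Pool B
The in-state pool wins each department group but Pool B wins overall — the comparison reverses. The in-state pool's applicants skew toward Medicine, which has a lower base rate.

Yes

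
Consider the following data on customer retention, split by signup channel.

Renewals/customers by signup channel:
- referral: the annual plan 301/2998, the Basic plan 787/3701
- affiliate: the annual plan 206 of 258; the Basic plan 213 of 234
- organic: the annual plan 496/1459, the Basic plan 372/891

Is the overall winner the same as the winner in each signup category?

Referral: the annual plan 301/2998 = 10.0%, the Basic plan 787/3701 = 21.3% → the Basic plan
Affiliate: the annual plan 206/258 = 79.8%, the Basic plan 213/234 = 91.0% → the Basic plan
Organic: the annual plan 496/1459 = 34.0%, the Basic plan 372/891 = 41.8% → the Basic plan
Overall: the annual plan 1003/4715 = 21.3%, the Basic plan 1372/4826 = 28.4% → the Basic plan
The Basic plan wins overall and in every signup group — no reversal.

Yes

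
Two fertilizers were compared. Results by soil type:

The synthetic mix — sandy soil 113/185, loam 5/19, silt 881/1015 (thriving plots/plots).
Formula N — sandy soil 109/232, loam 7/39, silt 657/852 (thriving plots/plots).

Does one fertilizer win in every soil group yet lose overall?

Sandy soil: the synthetic mix 113/185 = 61.1%, Formula N 109/232 = 47.0% → the synthetic mix
Loam: the synthetic mix 5/19 = 26.3%, Formula N 7/39 = 17.9% → the synthetic mix
Silt: the synthetic mix 881/1015 = 86.8%, Formula N 657/852 = 77.1% → the synthetic mix
Overall: the synthetic mix 999/1219 = 82.0%, Formula N 773/1123 = 68.8% → the synthetic mix
The synthetic mix wins overall and in every soil group — no reversal.

No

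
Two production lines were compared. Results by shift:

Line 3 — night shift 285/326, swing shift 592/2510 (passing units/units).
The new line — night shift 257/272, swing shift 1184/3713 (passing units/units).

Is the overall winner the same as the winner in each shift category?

Yes

Night shift: Line 3 285/326 = 87.4%, the new line 257/272 = 94.5% → the new line
Swing shift: Line 3 592/2510 = 23.6%, the new line 1184/3713 = 31.9% → the new line
Overall: Line 3 877/2836 = 30.9%, the new line 1441/3985 = 36.2% → the new line
The new line wins overall and in every shift group — no reversal.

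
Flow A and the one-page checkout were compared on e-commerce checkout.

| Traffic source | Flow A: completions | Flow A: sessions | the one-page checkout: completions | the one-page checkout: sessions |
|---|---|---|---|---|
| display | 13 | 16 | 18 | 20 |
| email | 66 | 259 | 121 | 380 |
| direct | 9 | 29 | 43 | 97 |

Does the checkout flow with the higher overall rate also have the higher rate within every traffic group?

Display: Flow A 13/16 = 81.2%, the one-page checkout 18/20 = 90.0% → the one-page checkout
Email: Flow A 66/259 = 25.5%, the one-page checkout 121/380 = 31.8% → the one-page checkout
Direct: Flow A 9/29 = 31.0%, the one-page checkout 43/97 = 44.3% → the one-page checkout
Overall: Flow A 88/304 = 28.9%, the one-page checkout 182/497 = 36.6% → the one-page checkout
The one-page checkout wins overall and in every traffic group — no reversal.

Yes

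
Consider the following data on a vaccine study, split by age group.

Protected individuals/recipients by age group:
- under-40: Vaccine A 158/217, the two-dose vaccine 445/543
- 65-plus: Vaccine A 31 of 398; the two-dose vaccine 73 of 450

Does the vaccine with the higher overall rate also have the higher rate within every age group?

Under-40: Vaccine A 158/217 = 72.8%, the two-dose vaccine 445/543 = 82.0% → the two-dose vaccine
65-plus: Vaccine A 31/398 = 7.8%, the two-dose vaccine 73/450 = 16.2% → the two-dose vaccine
Overall: Vaccine A 189/615 = 30.7%, the two-dose vaccine 518/993 = 52.2% → the two-dose vaccine
The two-dose vaccine wins overall and in every age group — no reversal.

Yes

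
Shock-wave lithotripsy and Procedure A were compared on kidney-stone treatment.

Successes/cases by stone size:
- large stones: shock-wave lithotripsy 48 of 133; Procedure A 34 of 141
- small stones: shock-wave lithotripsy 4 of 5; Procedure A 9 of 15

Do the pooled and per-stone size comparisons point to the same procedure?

Large stones: shock-wave lithotripsy 48/133 = 36.1%, Procedure A 34/141 = 24.1% → shock-wave lithotripsy
Small stones: shock-wave lithotripsy 4/5 = 80.0%, Procedure A 9/15 = 60.0% → shock-wave lithotripsy
Overall: shock-wave lithotripsy 52/138 = 37.7%, Procedure A 43/156 = 27.6% → shock-wave lithotripsy
Shock-wave lithotripsy wins overall and in every stone group — no reversal.

Yes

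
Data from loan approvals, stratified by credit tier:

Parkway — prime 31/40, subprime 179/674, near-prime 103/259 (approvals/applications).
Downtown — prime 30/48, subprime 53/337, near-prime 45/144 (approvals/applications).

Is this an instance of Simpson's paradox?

No

Prime: Parkway 31/40 = 77.5%, Downtown 30/48 = 62.5% → Parkway
Subprime: Parkway 179/674 = 26.6%, Downtown 53/337 = 15.7% → Parkway
Near-prime: Parkway 103/259 = 39.8%, Downtown 45/144 = 31.2% → Parkway
Overall: Parkway 313/973 = 32.2%, Downtown 128/529 = 24.2% → Parkway
Parkway wins overall and in every credit group — no reversal.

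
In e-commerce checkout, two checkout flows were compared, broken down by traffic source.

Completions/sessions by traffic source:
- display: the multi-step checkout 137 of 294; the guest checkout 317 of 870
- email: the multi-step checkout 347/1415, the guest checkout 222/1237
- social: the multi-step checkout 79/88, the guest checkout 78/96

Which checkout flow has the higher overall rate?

Display: the multi-step checkout 137/294 = 46.6%, the guest checkout 317/870 = 36.4% → the multi-step checkout
Email: the multi-step checkout 347/1415 = 24.5%, the guest checkout 222/1237 = 17.9% → the multi-step checkout
Social: the multi-step checkout 79/88 = 89.8%, the guest checkout 78/96 = 81.2% → the multi-step checkout
Overall: the multi-step checkout 563/1797 = 31.3%, the guest checkout 617/2203 = 28.0% → the multi-step checkout

the multi-step checkout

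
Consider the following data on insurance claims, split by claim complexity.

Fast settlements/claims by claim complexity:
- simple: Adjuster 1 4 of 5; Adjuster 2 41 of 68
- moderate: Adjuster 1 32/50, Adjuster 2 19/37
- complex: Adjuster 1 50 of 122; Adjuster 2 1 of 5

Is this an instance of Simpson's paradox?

Simple: Adjuster 1 4/5 = 80.0%, Adjuster 2 41/68 = 60.3% → Adjuster 1
Moderate: Adjuster 1 32/50 = 64.0%, Adjuster 2 19/37 = 51.4% → Adjuster 1
Complex: Adjuster 1 50/122 = 41.0%, Adjuster 2 1/5 = 20.0% → Adjuster 1
Overall: Adjuster 1 86/177 = 48.6%, Adjuster 2 61/110 = 55.5% → Adjuster 2
Adjuster 1 wins each claim group but Adjuster 2 wins overall — the comparison reverses. Adjuster 1's claims skew toward complex, which has a lower base rate.

Yes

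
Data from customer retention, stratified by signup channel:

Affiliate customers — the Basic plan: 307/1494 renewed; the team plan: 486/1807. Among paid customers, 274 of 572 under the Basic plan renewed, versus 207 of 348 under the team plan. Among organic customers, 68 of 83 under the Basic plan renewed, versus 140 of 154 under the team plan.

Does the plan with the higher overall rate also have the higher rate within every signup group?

Affiliate: the Basic plan 307/1494 = 20.5%, the team plan 486/1807 = 26.9% → the team plan
Paid: the Basic plan 274/572 = 47.9%, the team plan 207/348 = 59.5% → the team plan
Organic: the Basic plan 68/83 = 81.9%, the team plan 140/154 = 90.9% → the team plan
Overall: the Basic plan 649/2149 = 30.2%, the team plan 833/2309 = 36.1% → the team plan
The team plan wins overall and in every signup group — no reversal.

Yes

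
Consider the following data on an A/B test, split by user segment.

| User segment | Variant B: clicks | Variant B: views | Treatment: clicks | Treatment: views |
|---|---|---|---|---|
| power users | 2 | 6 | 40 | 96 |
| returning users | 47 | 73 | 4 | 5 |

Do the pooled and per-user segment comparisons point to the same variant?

No

Power users: Variant B 2/6 = 33.3%, Treatment 40/96 = 41.7% → Treatment
Returning users: Variant B 47/73 = 64.4%, Treatment 4/5 = 80.0% → Treatment
Overall: Variant B 49/79 = 62.0%, Treatment 44/101 = 43.6% → Variant B
Treatment wins each user group but Variant B wins overall — the comparison reverses. Treatment's views skew toward power users, which has a lower base rate.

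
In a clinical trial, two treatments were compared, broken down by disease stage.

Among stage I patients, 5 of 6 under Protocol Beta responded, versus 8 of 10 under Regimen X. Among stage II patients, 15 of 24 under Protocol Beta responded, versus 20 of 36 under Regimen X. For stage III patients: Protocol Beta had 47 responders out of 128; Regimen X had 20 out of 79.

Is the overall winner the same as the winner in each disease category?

Stage I: Protocol Beta 5/6 = 83.3%, Regimen X 8/10 = 80.0% → Protocol Beta
Stage II: Protocol Beta 15/24 = 62.5%, Regimen X 20/36 = 55.6% → Protocol Beta
Stage III: Protocol Beta 47/128 = 36.7%, Regimen X 20/79 = 25.3% → Protocol Beta
Overall: Protocol Beta 67/158 = 42.4%, Regimen X 48/125 = 38.4% → Protocol Beta
Protocol Beta wins overall and in every disease group — no reversal.

Yes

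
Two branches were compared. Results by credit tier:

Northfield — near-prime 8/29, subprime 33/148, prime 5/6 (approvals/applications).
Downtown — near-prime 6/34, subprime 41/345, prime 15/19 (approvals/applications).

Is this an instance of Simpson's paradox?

No

Near-prime: Northfield 8/29 = 27.6%, Downtown 6/34 = 17.6% → Northfield
Subprime: Northfield 33/148 = 22.3%, Downtown 41/345 = 11.9% → Northfield
Prime: Northfield 5/6 = 83.3%, Downtown 15/19 = 78.9% → Northfield
Overall: Northfield 46/183 = 25.1%, Downtown 62/398 = 15.6% → Northfield
Northfield wins overall and in every credit group — no reversal.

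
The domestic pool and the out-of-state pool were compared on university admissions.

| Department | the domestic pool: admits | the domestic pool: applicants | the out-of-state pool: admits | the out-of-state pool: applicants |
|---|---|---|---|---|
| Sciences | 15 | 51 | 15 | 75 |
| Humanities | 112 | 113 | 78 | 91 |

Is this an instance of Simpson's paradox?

No

Sciences: the domestic pool 15/51 = 29.4%, the out-of-state pool 15/75 = 20.0% → the domestic pool
Humanities: the domestic pool 112/113 = 99.1%, the out-of-state pool 78/91 = 85.7% → the domestic pool
Overall: the domestic pool 127/164 = 77.4%, the out-of-state pool 93/166 = 56.0% → the domestic pool
The domestic pool wins overall and in every department group — no reversal.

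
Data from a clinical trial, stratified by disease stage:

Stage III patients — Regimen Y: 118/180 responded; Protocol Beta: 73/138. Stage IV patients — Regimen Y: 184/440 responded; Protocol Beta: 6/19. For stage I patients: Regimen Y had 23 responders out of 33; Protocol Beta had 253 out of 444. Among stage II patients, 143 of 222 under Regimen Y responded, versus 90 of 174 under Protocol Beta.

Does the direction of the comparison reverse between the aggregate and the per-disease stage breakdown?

Stage III: Regimen Y 118/180 = 65.6%, Protocol Beta 73/138 = 52.9% → Regimen Y
Stage IV: Regimen Y 184/440 = 41.8%, Protocol Beta 6/19 = 31.6% → Regimen Y
Stage I: Regimen Y 23/33 = 69.7%, Protocol Beta 253/444 = 57.0% → Regimen Y
Stage II: Regimen Y 143/222 = 64.4%, Protocol Beta 90/174 = 51.7% → Regimen Y
Overall: Regimen Y 468/875 = 53.5%, Protocol Beta 422/775 = 54.5% → Protocol Beta
Regimen Y wins each disease group but Protocol Beta wins overall — the comparison reverses. Regimen Y's patients skew toward stage IV, which has a lower base rate.

Yes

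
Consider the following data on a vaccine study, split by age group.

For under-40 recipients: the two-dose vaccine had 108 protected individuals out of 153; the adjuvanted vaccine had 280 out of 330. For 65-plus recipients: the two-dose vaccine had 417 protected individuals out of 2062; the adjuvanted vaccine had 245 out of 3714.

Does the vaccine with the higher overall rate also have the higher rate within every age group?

No

Under-40: the two-dose vaccine 108/153 = 70.6%, the adjuvanted vaccine 280/330 = 84.8% → the adjuvanted vaccine
65-plus: the two-dose vaccine 417/2062 = 20.2%, the adjuvanted vaccine 245/3714 = 6.6% → the two-dose vaccine
Overall: the two-dose vaccine 525/2215 = 23.7%, the adjuvanted vaccine 525/4044 = 13.0% → the two-dose vaccine
Neither sweeps: the two-dose vaccine wins 1 of 2 groups, the adjuvanted vaccine wins 1. The two-dose vaccine wins overall but not every group — no Simpson reversal.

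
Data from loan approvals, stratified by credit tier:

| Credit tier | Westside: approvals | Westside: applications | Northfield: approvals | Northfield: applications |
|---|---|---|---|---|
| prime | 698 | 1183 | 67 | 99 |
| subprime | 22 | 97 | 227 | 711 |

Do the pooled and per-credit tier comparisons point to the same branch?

Prime: Westside 698/1183 = 59.0%, Northfield 67/99 = 67.7% → Northfield
Subprime: Westside 22/97 = 22.7%, Northfield 227/711 = 31.9% → Northfield
Overall: Westside 720/1280 = 56.2%, Northfield 294/810 = 36.3% → Westside
Northfield wins each credit group but Westside wins overall — the comparison reverses. Northfield's applications skew toward subprime, which has a lower base rate.

No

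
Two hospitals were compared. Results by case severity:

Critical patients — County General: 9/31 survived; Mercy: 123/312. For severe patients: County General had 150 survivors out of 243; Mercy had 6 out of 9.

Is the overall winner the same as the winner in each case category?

No

Critical: County General 9/31 = 29.0%, Mercy 123/312 = 39.4% → Mercy
Severe: County General 150/243 = 61.7%, Mercy 6/9 = 66.7% → Mercy
Overall: County General 159/274 = 58.0%, Mercy 129/321 = 40.2% → County General
Mercy wins each case group but County General wins overall — the comparison reverses. Mercy's patients skew toward critical, which has a lower base rate.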